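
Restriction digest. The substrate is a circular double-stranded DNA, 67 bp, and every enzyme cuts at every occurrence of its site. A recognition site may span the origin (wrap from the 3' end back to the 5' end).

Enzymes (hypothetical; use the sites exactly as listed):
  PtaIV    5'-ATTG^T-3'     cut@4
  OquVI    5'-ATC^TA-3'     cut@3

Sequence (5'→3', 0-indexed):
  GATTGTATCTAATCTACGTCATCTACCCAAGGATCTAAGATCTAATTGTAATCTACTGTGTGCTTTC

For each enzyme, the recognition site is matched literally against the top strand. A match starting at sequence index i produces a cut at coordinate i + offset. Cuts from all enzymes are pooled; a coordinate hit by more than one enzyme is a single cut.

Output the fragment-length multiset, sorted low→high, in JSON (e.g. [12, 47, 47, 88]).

Site scan:
  PtaIV ATTGT/4: at [1, 44] ⇒ [5, 48]
  OquVI ATCTA/3: at [6, 11, 20, 32, 39, 50] ⇒ [9, 14, 23, 35, 42, 53]

Pooled cuts: [5, 9, 14, 23, 35, 42, 48, 53]

Fragments:
  5→9: 4 bp
  9→14: 5 bp
  14→23: 9 bp
  23→35: 12 bp
  35→42: 7 bp
  42→48: 6 bp
  48→53: 5 bp
  53→5 (wrap): 67-53+5 = 19 bp

[4,5,5,6,7,9,12,19]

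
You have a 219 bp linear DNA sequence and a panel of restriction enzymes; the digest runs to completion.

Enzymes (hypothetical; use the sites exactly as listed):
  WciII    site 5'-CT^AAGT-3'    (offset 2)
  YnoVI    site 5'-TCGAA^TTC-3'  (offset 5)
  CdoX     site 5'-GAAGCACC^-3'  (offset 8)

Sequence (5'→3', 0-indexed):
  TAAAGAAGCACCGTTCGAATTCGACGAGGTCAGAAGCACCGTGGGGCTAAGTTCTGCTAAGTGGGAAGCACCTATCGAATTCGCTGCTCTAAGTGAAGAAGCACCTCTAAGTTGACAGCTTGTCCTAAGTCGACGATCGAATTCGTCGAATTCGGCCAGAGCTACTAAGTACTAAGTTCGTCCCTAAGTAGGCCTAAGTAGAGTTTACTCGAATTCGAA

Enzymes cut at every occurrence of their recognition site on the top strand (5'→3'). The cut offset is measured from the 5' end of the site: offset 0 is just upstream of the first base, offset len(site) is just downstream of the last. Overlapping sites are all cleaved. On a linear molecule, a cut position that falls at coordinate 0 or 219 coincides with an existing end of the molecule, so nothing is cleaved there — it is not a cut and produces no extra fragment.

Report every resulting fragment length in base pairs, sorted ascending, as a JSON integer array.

Scan for sites:
  WciII CTAAGT/2: at [46, 56, 88, 106, 124, 164, 171, 183, 193] ⇒ [48, 58, 90, 108, 126, 166, 173, 185, 195]
  YnoVI TCGAATTC/5: at [14, 74, 136, 145, 208] ⇒ [19, 79, 141, 150, 213]
  CdoX GAAGCACC/8: at [4, 32, 64, 97] ⇒ [12, 40, 72, 105]

Pooled cuts: [12, 19, 40, 48, 58, 72, 79, 90, 105, 108, 126, 141, 150, 166, 173, 185, 195, 213]

Fragment lengths:
  [0,12): 12 bp
  [12,19): 7 bp
  [19,40): 21 bp
  [40,48): 8 bp
  [48,58): 10 bp
  [58,72): 14 bp
  [72,79): 7 bp
  [79,90): 11 bp
  [90,105): 15 bp
  [105,108): 3 bp
  [108,126): 18 bp
  [126,141): 15 bp
  [141,150): 9 bp
  [150,166): 16 bp
  [166,173): 7 bp
  [173,185): 12 bp
  [185,195): 10 bp
  [195,213): 18 bp
  [213,219): 6 bp

[3,6,7,7,7,8,9,10,10,11,12,12,14,15,15,16,18,18,21]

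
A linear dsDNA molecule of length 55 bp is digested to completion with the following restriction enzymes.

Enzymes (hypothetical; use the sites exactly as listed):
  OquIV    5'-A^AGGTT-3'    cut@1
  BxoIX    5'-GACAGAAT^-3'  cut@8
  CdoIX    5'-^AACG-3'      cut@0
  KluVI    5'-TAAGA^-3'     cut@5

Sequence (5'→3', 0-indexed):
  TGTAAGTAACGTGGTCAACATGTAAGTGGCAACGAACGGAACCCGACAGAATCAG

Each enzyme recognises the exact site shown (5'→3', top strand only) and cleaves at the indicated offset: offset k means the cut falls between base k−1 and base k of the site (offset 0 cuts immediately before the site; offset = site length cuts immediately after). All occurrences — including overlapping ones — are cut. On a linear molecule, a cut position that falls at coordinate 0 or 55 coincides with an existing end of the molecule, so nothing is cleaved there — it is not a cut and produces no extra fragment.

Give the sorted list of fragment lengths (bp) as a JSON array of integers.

[3,4,7,18,23]

Site scan:
  OquIV (AAGGTT, off=1): no sites
  BxoIX GACAGAAT/8: at [44] ⇒ [52]
  CdoIX AACG/0: at [7, 30, 34] ⇒ [7, 30, 34]
  KluVI (TAAGA, off=5): no sites

All cut coordinates (distinct, sorted): [7, 30, 34, 52]

Fragment lengths:
  [0,7): 7 bp
  [7,30): 23 bp
  [30,34): 4 bp
  [34,52): 18 bp
  [52,55): 3 bp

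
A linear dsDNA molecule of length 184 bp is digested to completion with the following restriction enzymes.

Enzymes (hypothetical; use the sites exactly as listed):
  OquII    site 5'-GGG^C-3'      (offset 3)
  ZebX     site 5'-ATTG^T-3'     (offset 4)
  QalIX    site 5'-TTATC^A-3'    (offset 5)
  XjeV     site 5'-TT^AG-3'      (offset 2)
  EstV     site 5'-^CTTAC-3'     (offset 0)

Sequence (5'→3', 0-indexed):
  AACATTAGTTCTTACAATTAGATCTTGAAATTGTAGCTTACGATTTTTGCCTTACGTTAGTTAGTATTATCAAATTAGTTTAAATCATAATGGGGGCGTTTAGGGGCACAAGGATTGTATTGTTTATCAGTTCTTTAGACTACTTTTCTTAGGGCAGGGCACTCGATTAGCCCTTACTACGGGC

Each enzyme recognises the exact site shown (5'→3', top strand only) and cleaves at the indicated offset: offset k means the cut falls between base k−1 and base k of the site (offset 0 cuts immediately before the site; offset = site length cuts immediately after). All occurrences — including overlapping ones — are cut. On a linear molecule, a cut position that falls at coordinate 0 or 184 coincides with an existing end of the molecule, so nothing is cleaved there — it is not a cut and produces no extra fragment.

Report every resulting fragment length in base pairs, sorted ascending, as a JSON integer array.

[1,3,4,4,4,4,5,5,5,5,5,6,6,8,8,9,9,9,11,11,14,14,14,20]

Per-enzyme occurrences:
  OquII (GGGC, off=3): starts [93, 103, 151, 156, 180] → cuts [96, 106, 154, 159, 183]
  ZebX (ATTGT, off=4): starts [29, 113, 118] → cuts [33, 117, 122]
  QalIX (TTATCA, off=5): starts [66, 123] → cuts [71, 128]
  XjeV (TTAG, off=2): starts [4, 17, 56, 60, 74, 99, 134, 148, 166] → cuts [6, 19, 58, 62, 76, 101, 136, 150, 168]
  EstV (CTTAC, off=0): starts [10, 36, 50, 172] → cuts [10, 36, 50, 172]

Pooled cuts: [6, 10, 19, 33, 36, 50, 58, 62, 71, 76, 96, 101, 106, 117, 122, 128, 136, 150, 154, 159, 168, 172, 183]

Fragment lengths:
  [0,6): 6 bp
  [6,10): 4 bp
  [10,19): 9 bp
  [19,33): 14 bp
  [33,36): 3 bp
  [36,50): 14 bp
  [50,58): 8 bp
  [58,62): 4 bp
  [62,71): 9 bp
  [71,76): 5 bp
  [76,96): 20 bp
  [96,101): 5 bp
  [101,106): 5 bp
  [106,117): 11 bp
  [117,122): 5 bp
  [122,128): 6 bp
  [128,136): 8 bp
  [136,150): 14 bp
  [150,154): 4 bp
  [154,159): 5 bp
  [159,168): 9 bp
  [168,172): 4 bp
  [172,183): 11 bp
  [183,184): 1 bp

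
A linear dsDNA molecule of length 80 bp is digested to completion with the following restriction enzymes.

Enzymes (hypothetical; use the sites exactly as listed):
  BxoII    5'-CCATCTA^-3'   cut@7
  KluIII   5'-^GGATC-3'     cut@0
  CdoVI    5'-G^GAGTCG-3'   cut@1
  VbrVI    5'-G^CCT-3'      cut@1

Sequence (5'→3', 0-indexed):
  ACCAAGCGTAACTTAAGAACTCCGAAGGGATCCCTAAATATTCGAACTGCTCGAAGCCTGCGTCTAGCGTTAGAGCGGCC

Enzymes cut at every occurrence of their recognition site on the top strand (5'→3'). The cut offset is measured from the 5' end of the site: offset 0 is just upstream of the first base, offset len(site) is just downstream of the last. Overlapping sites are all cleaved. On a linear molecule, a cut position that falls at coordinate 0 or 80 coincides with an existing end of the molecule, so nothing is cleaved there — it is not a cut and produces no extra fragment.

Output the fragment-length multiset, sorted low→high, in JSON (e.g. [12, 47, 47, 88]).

Site scan:
  BxoII (CCATCTA, off=7): no sites
  KluIII (GGATC, off=0): starts [27] → cuts [27]
  CdoVI (GGAGTCG, off=1): no sites
  VbrVI (GCCT, off=1): starts [55] → cuts [56]

Pooled cuts: [27, 56]

Fragments:
  [0,27): 27 bp
  [27,56): 29 bp
  [56,80): 24 bp

[24,27,29]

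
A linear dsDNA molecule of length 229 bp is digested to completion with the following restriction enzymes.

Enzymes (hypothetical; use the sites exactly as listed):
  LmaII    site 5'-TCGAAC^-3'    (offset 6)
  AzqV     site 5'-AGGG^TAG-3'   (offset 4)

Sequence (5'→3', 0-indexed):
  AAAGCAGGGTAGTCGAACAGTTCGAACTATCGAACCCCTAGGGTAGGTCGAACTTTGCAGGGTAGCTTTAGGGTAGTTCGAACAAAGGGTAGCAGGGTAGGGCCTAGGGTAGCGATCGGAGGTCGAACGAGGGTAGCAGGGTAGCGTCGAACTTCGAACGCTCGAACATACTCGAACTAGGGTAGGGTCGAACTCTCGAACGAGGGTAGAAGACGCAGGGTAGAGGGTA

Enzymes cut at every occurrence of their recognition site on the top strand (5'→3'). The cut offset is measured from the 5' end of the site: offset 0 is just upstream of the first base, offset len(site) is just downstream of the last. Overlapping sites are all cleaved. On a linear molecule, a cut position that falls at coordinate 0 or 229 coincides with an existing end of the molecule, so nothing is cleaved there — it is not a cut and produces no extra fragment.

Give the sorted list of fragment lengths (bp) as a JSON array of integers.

[5,5,5,6,7,8,8,8,8,8,8,9,9,9,9,9,10,10,10,11,11,11,12,14,19]

Per-enzyme occurrences:
  LmaII TCGAAC/6: at [12, 21, 29, 47, 77, 122, 146, 153, 161, 171, 187, 195] ⇒ [18, 27, 35, 53, 83, 128, 152, 159, 167, 177, 193, 201]
  AzqV AGGGTAG/4: at [5, 39, 58, 69, 85, 93, 105, 129, 137, 178, 202, 216] ⇒ [9, 43, 62, 73, 89, 97, 109, 133, 141, 182, 206, 220]

Pooled cuts: [9, 18, 27, 35, 43, 53, 62, 73, 83, 89, 97, 109, 128, 133, 141, 152, 159, 167, 177, 182, 193, 201, 206, 220]

Fragments:
  [0,9): 9 bp
  [9,18): 9 bp
  [18,27): 9 bp
  [27,35): 8 bp
  [35,43): 8 bp
  [43,53): 10 bp
  [53,62): 9 bp
  [62,73): 11 bp
  [73,83): 10 bp
  [83,89): 6 bp
  [89,97): 8 bp
  [97,109): 12 bp
  [109,128): 19 bp
  [128,133): 5 bp
  [133,141): 8 bp
  [141,152): 11 bp
  [152,159): 7 bp
  [159,167): 8 bp
  [167,177): 10 bp
  [177,182): 5 bp
  [182,193): 11 bp
  [193,201): 8 bp
  [201,206): 5 bp
  [206,220): 14 bp
  [220,229): 9 bp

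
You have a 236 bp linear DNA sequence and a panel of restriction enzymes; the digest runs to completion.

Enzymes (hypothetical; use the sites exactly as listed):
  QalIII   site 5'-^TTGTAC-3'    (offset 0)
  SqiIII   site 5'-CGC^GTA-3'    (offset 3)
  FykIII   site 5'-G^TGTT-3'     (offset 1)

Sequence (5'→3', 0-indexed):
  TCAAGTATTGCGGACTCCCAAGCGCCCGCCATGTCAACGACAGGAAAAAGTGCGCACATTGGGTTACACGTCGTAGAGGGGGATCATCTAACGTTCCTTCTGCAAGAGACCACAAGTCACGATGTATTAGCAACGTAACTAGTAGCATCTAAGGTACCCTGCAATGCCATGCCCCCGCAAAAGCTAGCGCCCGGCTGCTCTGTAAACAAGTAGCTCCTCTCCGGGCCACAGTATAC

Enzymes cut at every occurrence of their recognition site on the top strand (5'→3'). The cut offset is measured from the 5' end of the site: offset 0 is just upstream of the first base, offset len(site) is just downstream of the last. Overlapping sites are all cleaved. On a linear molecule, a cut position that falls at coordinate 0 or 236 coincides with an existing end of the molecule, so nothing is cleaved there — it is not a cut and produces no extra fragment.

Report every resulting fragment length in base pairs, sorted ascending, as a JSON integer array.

Scan for sites:
  QalIII (TTGTAC, off=0): no sites
  SqiIII (CGCGTA, off=3): no sites
  FykIII (GTGTT, off=1): no sites

All cut coordinates (distinct, sorted): ∅

Fragment lengths:
  no cuts → one linear fragment of 236 bp

[236]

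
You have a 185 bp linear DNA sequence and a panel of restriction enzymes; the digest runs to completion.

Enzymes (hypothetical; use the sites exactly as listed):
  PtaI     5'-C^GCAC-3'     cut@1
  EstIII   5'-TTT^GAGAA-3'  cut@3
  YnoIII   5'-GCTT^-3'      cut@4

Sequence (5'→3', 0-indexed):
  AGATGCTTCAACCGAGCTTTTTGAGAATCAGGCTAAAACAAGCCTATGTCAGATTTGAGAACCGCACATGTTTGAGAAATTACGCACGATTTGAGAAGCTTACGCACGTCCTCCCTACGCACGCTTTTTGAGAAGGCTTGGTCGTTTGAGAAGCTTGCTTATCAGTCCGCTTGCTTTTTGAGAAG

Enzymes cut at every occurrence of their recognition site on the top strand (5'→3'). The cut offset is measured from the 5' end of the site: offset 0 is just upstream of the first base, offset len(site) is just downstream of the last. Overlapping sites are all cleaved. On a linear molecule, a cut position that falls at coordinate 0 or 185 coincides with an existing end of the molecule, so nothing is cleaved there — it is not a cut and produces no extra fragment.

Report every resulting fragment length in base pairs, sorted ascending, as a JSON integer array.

[2,3,3,3,4,4,6,7,8,8,8,9,9,9,10,10,10,11,12,15,34]

Site scan:
  PtaI CGCAC/1: at [62, 82, 102, 117] ⇒ [63, 83, 103, 118]
  EstIII TTTGAGAA/3: at [19, 53, 70, 89, 126, 144, 176] ⇒ [22, 56, 73, 92, 129, 147, 179]
  YnoIII GCTT/4: at [4, 15, 97, 122, 135, 152, 156, 168, 172] ⇒ [8, 19, 101, 126, 139, 156, 160, 172, 176]

All cut coordinates (distinct, sorted): [8, 19, 22, 56, 63, 73, 83, 92, 101, 103, 118, 126, 129, 139, 147, 156, 160, 172, 176, 179]

Fragment lengths:
  [0,8): 8 bp
  [8,19): 11 bp
  [19,22): 3 bp
  [22,56): 34 bp
  [56,63): 7 bp
  [63,73): 10 bp
  [73,83): 10 bp
  [83,92): 9 bp
  [92,101): 9 bp
  [101,103): 2 bp
  [103,118): 15 bp
  [118,126): 8 bp
  [126,129): 3 bp
  [129,139): 10 bp
  [139,147): 8 bp
  [147,156): 9 bp
  [156,160): 4 bp
  [160,172): 12 bp
  [172,176): 4 bp
  [176,179): 3 bp
  [179,185): 6 bp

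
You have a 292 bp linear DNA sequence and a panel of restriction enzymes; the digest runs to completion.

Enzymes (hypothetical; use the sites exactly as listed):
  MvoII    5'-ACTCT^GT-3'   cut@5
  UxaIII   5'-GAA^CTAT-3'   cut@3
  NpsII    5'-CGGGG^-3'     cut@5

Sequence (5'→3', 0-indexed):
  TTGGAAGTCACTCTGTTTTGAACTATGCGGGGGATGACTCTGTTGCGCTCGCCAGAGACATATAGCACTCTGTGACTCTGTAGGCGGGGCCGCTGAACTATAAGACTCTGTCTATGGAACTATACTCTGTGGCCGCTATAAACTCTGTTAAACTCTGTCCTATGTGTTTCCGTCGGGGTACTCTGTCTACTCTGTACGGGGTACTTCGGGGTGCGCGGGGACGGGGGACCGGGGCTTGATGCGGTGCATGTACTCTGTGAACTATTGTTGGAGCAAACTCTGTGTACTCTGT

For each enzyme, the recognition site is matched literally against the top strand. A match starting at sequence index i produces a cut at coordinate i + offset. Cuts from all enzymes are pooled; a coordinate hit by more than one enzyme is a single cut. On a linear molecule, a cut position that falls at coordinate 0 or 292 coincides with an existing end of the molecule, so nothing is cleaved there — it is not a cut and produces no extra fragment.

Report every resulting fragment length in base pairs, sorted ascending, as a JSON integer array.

[2,5,6,6,8,8,8,8,8,9,9,9,9,9,10,10,10,10,10,12,14,18,20,22,22,30]

Scan for sites:
  MvoII ACTCTGT/5: at [9, 36, 66, 74, 104, 123, 141, 151, 179, 188, 251, 276, 285] ⇒ [14, 41, 71, 79, 109, 128, 146, 156, 184, 193, 256, 281, 290]
  UxaIII GAACTAT/3: at [19, 94, 116, 258] ⇒ [22, 97, 119, 261]
  NpsII CGGGG/5: at [27, 84, 173, 196, 206, 215, 221, 229] ⇒ [32, 89, 178, 201, 211, 220, 226, 234]

Pooled cuts: [14, 22, 32, 41, 71, 79, 89, 97, 109, 119, 128, 146, 156, 178, 184, 193, 201, 211, 220, 226, 234, 256, 261, 281, 290]

Fragments:
  [0,14): 14 bp
  [14,22): 8 bp
  [22,32): 10 bp
  [32,41): 9 bp
  [41,71): 30 bp
  [71,79): 8 bp
  [79,89): 10 bp
  [89,97): 8 bp
  [97,109): 12 bp
  [109,119): 10 bp
  [119,128): 9 bp
  [128,146): 18 bp
  [146,156): 10 bp
  [156,178): 22 bp
  [178,184): 6 bp
  [184,193): 9 bp
  [193,201): 8 bp
  [201,211): 10 bp
  [211,220): 9 bp
  [220,226): 6 bp
  [226,234): 8 bp
  [234,256): 22 bp
  [256,261): 5 bp
  [261,281): 20 bp
  [281,290): 9 bp
  [290,292): 2 bp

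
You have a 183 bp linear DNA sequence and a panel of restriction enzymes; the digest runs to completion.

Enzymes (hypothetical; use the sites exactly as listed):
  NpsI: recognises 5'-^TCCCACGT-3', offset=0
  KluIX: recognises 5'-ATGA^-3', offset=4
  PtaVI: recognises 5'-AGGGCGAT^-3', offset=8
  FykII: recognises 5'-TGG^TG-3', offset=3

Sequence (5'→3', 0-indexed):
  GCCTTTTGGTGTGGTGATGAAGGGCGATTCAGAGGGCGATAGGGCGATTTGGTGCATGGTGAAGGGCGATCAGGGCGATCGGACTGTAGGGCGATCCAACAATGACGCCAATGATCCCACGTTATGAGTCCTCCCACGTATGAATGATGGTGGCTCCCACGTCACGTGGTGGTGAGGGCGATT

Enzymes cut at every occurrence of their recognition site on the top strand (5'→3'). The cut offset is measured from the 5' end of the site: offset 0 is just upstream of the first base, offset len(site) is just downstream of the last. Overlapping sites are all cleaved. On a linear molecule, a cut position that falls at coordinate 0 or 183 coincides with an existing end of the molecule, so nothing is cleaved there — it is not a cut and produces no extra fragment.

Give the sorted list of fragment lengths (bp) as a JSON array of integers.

Per-enzyme occurrences:
  NpsI TCCCACGT/0: at [114, 131, 154] ⇒ [114, 131, 154]
  KluIX ATGA/4: at [16, 101, 110, 123, 139, 143] ⇒ [20, 105, 114, 127, 143, 147]
  PtaVI AGGGCGAT/8: at [20, 32, 40, 62, 71, 87, 174] ⇒ [28, 40, 48, 70, 79, 95, 182]
  FykII TGGTG/3: at [6, 11, 49, 56, 147, 166, 169] ⇒ [9, 14, 52, 59, 150, 169, 172]

All cut coordinates (distinct, sorted): [9, 14, 20, 28, 40, 48, 52, 59, 70, 79, 95, 105, 114, 127, 131, 143, 147, 150, 154, 169, 172, 182]

Fragments:
  [0,9): 9 bp
  [9,14): 5 bp
  [14,20): 6 bp
  [20,28): 8 bp
  [28,40): 12 bp
  [40,48): 8 bp
  [48,52): 4 bp
  [52,59): 7 bp
  [59,70): 11 bp
  [70,79): 9 bp
  [79,95): 16 bp
  [95,105): 10 bp
  [105,114): 9 bp
  [114,127): 13 bp
  [127,131): 4 bp
  [131,143): 12 bp
  [143,147): 4 bp
  [147,150): 3 bp
  [150,154): 4 bp
  [154,169): 15 bp
  [169,172): 3 bp
  [172,182): 10 bp
  [182,183): 1 bp

[1,3,3,4,4,4,4,5,6,7,8,8,9,9,9,10,10,11,12,12,13,15,16]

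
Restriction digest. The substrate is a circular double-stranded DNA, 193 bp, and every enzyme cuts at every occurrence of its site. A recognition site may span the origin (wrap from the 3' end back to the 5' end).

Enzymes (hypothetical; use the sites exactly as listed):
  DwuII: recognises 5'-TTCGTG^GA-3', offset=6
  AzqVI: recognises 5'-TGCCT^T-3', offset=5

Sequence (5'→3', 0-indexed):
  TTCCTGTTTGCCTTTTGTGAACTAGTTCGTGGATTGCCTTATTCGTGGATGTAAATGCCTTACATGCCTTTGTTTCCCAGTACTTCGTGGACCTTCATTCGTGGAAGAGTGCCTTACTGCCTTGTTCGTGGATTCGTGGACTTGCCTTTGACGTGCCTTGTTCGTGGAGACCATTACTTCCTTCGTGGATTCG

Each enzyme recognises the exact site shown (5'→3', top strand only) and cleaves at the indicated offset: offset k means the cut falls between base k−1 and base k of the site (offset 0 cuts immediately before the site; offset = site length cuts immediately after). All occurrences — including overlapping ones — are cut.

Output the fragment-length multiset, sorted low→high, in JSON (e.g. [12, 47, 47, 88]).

[8,8,8,8,8,8,9,9,11,11,13,14,18,19,20,21]

Scan for sites:
  DwuII (TTCGTGGA, off=6): starts [25, 41, 83, 97, 124, 132, 160, 181] → cuts [31, 47, 89, 103, 130, 138, 166, 187]
  AzqVI (TGCCTT, off=5): starts [8, 34, 55, 64, 109, 117, 142, 153] → cuts [13, 39, 60, 69, 114, 122, 147, 158]

All cut coordinates (distinct, sorted): [13, 31, 39, 47, 60, 69, 89, 103, 114, 122, 130, 138, 147, 158, 166, 187]

Fragments:
  13→31: 18 bp
  31→39: 8 bp
  39→47: 8 bp
  47→60: 13 bp
  60→69: 9 bp
  69→89: 20 bp
  89→103: 14 bp
  103→114: 11 bp
  114→122: 8 bp
  122→130: 8 bp
  130→138: 8 bp
  138→147: 9 bp
  147→158: 11 bp
  158→166: 8 bp
  166→187: 21 bp
  187→13 (wrap): 193-187+13 = 19 bp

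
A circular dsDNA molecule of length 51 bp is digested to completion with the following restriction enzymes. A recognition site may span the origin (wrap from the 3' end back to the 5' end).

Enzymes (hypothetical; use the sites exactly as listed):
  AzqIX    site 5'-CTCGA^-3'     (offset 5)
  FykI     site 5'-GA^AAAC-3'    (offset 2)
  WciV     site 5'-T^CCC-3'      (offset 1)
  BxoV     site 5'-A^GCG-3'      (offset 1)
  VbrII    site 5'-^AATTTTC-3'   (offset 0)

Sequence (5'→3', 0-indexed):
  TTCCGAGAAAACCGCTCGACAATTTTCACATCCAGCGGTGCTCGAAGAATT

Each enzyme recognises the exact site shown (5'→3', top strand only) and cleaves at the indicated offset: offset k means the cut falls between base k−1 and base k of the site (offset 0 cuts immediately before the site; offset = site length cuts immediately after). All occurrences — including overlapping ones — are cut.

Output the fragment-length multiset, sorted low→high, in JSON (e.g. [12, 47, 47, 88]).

[1,2,11,11,12,14]

Scan for sites:
  AzqIX CTCGA/5: at [14, 40] ⇒ [19, 45]
  FykI GAAAAC/2: at [6] ⇒ [8]
  WciV (TCCC, off=1): no sites
  BxoV AGCG/1: at [33] ⇒ [34]
  VbrII AATTTTC/0: at [20, 47] ⇒ [20, 47]

Pooled cuts: [8, 19, 20, 34, 45, 47]

Fragments:
  8→19: 11 bp
  19→20: 1 bp
  20→34: 14 bp
  34→45: 11 bp
  45→47: 2 bp
  47→8 (wrap): 51-47+8 = 12 bp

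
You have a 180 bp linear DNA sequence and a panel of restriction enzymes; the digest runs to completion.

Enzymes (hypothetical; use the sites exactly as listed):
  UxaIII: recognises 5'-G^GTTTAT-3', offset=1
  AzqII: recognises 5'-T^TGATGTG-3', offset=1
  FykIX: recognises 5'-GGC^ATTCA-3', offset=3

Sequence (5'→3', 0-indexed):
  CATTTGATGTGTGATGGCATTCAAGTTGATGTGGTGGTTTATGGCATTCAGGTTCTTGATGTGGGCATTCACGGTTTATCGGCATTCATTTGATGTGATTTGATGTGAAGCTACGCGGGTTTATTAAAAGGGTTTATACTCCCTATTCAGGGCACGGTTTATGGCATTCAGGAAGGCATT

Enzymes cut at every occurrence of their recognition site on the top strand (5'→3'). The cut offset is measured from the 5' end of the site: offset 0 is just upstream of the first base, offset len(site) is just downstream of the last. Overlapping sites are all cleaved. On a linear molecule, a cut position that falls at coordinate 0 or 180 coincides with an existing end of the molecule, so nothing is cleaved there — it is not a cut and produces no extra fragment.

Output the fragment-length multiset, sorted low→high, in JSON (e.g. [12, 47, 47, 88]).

[4,7,7,8,9,9,10,10,10,10,11,13,14,15,18,25]

Scan for sites:
  UxaIII (GGTTTAT, off=1): starts [35, 72, 117, 130, 155] → cuts [36, 73, 118, 131, 156]
  AzqII (TTGATGTG, off=1): starts [3, 25, 55, 89, 99] → cuts [4, 26, 56, 90, 100]
  FykIX (GGCATTCA, off=3): starts [15, 42, 63, 80, 162] → cuts [18, 45, 66, 83, 165]

All cut coordinates (distinct, sorted): [4, 18, 26, 36, 45, 56, 66, 73, 83, 90, 100, 118, 131, 156, 165]

Fragments:
  [0,4): 4 bp
  [4,18): 14 bp
  [18,26): 8 bp
  [26,36): 10 bp
  [36,45): 9 bp
  [45,56): 11 bp
  [56,66): 10 bp
  [66,73): 7 bp
  [73,83): 10 bp
  [83,90): 7 bp
  [90,100): 10 bp
  [100,118): 18 bp
  [118,131): 13 bp
  [131,156): 25 bp
  [156,165): 9 bp
  [165,180): 15 bp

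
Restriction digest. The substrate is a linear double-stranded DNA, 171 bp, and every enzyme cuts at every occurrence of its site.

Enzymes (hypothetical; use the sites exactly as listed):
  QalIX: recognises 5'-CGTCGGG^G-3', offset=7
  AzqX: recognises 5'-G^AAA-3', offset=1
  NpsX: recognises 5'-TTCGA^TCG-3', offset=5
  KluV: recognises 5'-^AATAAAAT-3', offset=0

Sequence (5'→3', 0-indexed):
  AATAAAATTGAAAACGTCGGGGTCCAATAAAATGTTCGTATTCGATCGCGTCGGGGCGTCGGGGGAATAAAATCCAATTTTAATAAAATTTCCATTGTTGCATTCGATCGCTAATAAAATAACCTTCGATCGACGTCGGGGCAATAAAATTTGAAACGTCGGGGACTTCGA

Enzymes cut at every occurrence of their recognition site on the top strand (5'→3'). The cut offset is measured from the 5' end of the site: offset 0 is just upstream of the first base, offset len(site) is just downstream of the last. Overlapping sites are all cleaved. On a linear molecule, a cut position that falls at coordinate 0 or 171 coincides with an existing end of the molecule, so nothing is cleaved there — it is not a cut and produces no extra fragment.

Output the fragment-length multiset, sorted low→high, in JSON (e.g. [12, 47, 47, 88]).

[2,2,4,5,8,8,10,10,10,11,11,11,16,17,20,26]

Scan for sites:
  QalIX CGTCGGGG/7: at [14, 48, 56, 133, 156] ⇒ [21, 55, 63, 140, 163]
  AzqX GAAA/1: at [9, 152] ⇒ [10, 153]
  NpsX TTCGATCG/5: at [40, 102, 124] ⇒ [45, 107, 129]
  KluV AATAAAAT/0: at [0, 25, 65, 81, 112, 142] ⇒ [25, 65, 81, 112, 142] (position 0 is a terminus of the linear molecule — no cut)

Pooled cuts: [10, 21, 25, 45, 55, 63, 65, 81, 107, 112, 129, 140, 142, 153, 163]

Fragments:
  [0,10): 10 bp
  [10,21): 11 bp
  [21,25): 4 bp
  [25,45): 20 bp
  [45,55): 10 bp
  [55,63): 8 bp
  [63,65): 2 bp
  [65,81): 16 bp
  [81,107): 26 bp
  [107,112): 5 bp
  [112,129): 17 bp
  [129,140): 11 bp
  [140,142): 2 bp
  [142,153): 11 bp
  [153,163): 10 bp
  [163,171): 8 bp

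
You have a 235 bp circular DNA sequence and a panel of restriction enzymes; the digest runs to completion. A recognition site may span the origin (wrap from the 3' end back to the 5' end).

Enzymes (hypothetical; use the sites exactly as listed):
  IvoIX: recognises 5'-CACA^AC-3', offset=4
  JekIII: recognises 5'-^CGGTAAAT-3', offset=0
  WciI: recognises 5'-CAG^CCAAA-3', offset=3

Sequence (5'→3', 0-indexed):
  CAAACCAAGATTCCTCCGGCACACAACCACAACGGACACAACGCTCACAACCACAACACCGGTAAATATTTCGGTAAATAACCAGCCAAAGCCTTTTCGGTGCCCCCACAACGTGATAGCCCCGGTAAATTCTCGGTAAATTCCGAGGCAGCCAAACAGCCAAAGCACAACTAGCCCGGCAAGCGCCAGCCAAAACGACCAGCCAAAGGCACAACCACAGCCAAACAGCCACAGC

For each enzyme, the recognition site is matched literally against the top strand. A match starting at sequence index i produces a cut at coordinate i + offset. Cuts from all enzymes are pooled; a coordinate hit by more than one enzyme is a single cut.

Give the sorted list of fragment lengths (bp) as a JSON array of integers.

Site scan:
  IvoIX CACAAC/4: at [21, 27, 36, 45, 51, 106, 165, 209] ⇒ [25, 31, 40, 49, 55, 110, 169, 213]
  JekIII CGGTAAAT/0: at [59, 71, 122, 133] ⇒ [59, 71, 122, 133]
  WciI CAGCCAAA/3: at [82, 148, 156, 186, 199, 217, 231] ⇒ [85, 151, 159, 189, 202, 220, 234]

Pooled cuts: [25, 31, 40, 49, 55, 59, 71, 85, 110, 122, 133, 151, 159, 169, 189, 202, 213, 220, 234]

Fragments:
  25→31: 6 bp
  31→40: 9 bp
  40→49: 9 bp
  49→55: 6 bp
  55→59: 4 bp
  59→71: 12 bp
  71→85: 14 bp
  85→110: 25 bp
  110→122: 12 bp
  122→133: 11 bp
  133→151: 18 bp
  151→159: 8 bp
  159→169: 10 bp
  169→189: 20 bp
  189→202: 13 bp
  202→213: 11 bp
  213→220: 7 bp
  220→234: 14 bp
  234→25 (wrap): 235-234+25 = 26 bp

[4,6,6,7,8,9,9,10,11,11,12,12,13,14,14,18,20,25,26]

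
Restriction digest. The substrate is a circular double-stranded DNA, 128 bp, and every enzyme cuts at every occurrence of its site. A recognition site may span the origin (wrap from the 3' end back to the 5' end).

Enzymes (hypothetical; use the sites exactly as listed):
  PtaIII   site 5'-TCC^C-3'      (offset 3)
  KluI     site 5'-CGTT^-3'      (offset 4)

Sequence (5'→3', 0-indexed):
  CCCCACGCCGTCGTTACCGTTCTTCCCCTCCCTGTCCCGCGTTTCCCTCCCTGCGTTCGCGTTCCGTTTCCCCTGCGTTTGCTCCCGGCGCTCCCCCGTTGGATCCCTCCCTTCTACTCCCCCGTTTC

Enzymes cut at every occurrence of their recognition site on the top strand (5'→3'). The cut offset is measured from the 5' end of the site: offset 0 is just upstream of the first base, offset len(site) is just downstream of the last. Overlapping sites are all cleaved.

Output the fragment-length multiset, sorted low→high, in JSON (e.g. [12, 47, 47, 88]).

[3,3,3,4,4,5,5,5,6,6,6,6,6,6,6,6,7,8,9,10,14]

Scan for sites:
  PtaIII (TCCC, off=3): starts [23, 28, 34, 43, 47, 68, 82, 91, 103, 107, 117, 126] → cuts [1, 26, 31, 37, 46, 50, 71, 85, 94, 106, 110, 120]
  KluI (CGTT, off=4): starts [11, 17, 39, 53, 59, 64, 75, 96, 122] → cuts [15, 21, 43, 57, 63, 68, 79, 100, 126]

All cut coordinates (distinct, sorted): [1, 15, 21, 26, 31, 37, 43, 46, 50, 57, 63, 68, 71, 79, 85, 94, 100, 106, 110, 120, 126]

Fragment lengths:
  1→15: 14 bp
  15→21: 6 bp
  21→26: 5 bp
  26→31: 5 bp
  31→37: 6 bp
  37→43: 6 bp
  43→46: 3 bp
  46→50: 4 bp
  50→57: 7 bp
  57→63: 6 bp
  63→68: 5 bp
  68→71: 3 bp
  71→79: 8 bp
  79→85: 6 bp
  85→94: 9 bp
  94→100: 6 bp
  100→106: 6 bp
  106→110: 4 bp
  110→120: 10 bp
  120→126: 6 bp
  126→1 (wrap): 128-126+1 = 3 bp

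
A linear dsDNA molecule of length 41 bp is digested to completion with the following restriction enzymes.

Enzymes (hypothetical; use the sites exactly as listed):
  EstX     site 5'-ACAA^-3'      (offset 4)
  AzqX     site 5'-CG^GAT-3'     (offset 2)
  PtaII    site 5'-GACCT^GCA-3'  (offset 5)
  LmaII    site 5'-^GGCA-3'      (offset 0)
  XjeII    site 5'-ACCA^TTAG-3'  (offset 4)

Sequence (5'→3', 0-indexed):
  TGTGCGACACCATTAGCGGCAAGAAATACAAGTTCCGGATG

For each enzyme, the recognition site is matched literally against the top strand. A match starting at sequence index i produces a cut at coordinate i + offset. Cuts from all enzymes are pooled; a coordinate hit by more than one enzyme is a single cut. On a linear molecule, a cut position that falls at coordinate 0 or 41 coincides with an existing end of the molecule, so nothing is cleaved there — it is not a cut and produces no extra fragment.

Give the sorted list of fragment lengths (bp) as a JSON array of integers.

[4,5,6,12,14]

Scan for sites:
  EstX ACAA/4: at [27] ⇒ [31]
  AzqX CGGAT/2: at [35] ⇒ [37]
  PtaII (GACCTGCA, off=5): no sites
  LmaII GGCA/0: at [17] ⇒ [17]
  XjeII ACCATTAG/4: at [8] ⇒ [12]

Pooled cuts: [12, 17, 31, 37]

Fragments:
  [0,12): 12 bp
  [12,17): 5 bp
  [17,31): 14 bp
  [31,37): 6 bp
  [37,41): 4 bp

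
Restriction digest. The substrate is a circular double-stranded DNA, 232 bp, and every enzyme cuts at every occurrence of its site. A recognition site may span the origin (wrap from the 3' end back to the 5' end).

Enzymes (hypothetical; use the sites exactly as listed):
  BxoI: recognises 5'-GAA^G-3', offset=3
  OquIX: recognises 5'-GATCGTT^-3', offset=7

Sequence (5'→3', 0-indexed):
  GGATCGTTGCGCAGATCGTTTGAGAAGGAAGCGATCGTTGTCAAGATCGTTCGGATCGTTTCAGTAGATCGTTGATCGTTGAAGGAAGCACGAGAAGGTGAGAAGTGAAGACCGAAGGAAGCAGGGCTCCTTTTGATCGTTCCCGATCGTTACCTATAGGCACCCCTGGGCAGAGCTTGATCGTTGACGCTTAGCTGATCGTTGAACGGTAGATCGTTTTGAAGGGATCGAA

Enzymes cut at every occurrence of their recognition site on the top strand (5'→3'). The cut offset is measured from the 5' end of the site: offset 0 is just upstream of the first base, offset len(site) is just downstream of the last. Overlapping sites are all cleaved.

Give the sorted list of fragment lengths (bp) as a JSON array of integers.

[3,4,4,4,5,5,6,7,7,8,8,9,9,9,9,10,12,12,13,15,18,21,34]

Site scan:
  BxoI GAAG/3: at [23, 27, 80, 84, 93, 101, 106, 113, 117, 220, 229] ⇒ [0, 26, 30, 83, 87, 96, 104, 109, 116, 120, 223]
  OquIX GATCGTT/7: at [1, 13, 32, 44, 53, 66, 73, 134, 144, 178, 196, 211] ⇒ [8, 20, 39, 51, 60, 73, 80, 141, 151, 185, 203, 218]

All cut coordinates (distinct, sorted): [0, 8, 20, 26, 30, 39, 51, 60, 73, 80, 83, 87, 96, 104, 109, 116, 120, 141, 151, 185, 203, 218, 223]

Fragments:
  0→8: 8 bp
  8→20: 12 bp
  20→26: 6 bp
  26→30: 4 bp
  30→39: 9 bp
  39→51: 12 bp
  51→60: 9 bp
  60→73: 13 bp
  73→80: 7 bp
  80→83: 3 bp
  83→87: 4 bp
  87→96: 9 bp
  96→104: 8 bp
  104→109: 5 bp
  109→116: 7 bp
  116→120: 4 bp
  120→141: 21 bp
  141→151: 10 bp
  151→185: 34 bp
  185→203: 18 bp
  203→218: 15 bp
  218→223: 5 bp
  223→0 (wrap): 232-223+0 = 9 bp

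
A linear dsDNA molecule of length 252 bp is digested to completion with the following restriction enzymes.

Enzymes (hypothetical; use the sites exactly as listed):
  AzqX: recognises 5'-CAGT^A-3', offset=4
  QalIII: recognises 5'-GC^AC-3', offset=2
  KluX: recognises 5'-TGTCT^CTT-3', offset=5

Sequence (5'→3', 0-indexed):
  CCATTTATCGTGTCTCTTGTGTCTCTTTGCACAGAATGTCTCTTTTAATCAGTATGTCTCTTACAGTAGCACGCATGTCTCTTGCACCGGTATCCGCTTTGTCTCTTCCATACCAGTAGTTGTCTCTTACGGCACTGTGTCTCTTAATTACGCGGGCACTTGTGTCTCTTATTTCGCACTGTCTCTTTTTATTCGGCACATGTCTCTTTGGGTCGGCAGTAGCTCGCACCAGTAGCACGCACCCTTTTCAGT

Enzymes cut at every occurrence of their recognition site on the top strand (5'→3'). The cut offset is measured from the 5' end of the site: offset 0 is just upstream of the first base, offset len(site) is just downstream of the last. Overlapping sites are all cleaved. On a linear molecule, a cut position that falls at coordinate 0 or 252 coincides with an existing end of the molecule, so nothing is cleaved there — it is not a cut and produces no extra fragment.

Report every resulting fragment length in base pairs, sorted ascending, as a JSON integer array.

[3,3,4,5,6,6,6,7,7,8,8,8,8,9,9,10,10,10,11,12,12,13,13,15,15,15,19]

Site scan:
  AzqX CAGTA/4: at [49, 63, 113, 216, 229] ⇒ [53, 67, 117, 220, 233]
  QalIII GCAC/2: at [28, 68, 83, 131, 155, 175, 195, 225, 234, 238] ⇒ [30, 70, 85, 133, 157, 177, 197, 227, 236, 240]
  KluX TGTCTCTT/5: at [10, 19, 36, 54, 75, 99, 120, 137, 162, 179, 200] ⇒ [15, 24, 41, 59, 80, 104, 125, 142, 167, 184, 205]

All cut coordinates (distinct, sorted): [15, 24, 30, 41, 53, 59, 67, 70, 80, 85, 104, 117, 125, 133, 142, 157, 167, 177, 184, 197, 205, 220, 227, 233, 236, 240]

Fragments:
  [0,15): 15 bp
  [15,24): 9 bp
  [24,30): 6 bp
  [30,41): 11 bp
  [41,53): 12 bp
  [53,59): 6 bp
  [59,67): 8 bp
  [67,70): 3 bp
  [70,80): 10 bp
  [80,85): 5 bp
  [85,104): 19 bp
  [104,117): 13 bp
  [117,125): 8 bp
  [125,133): 8 bp
  [133,142): 9 bp
  [142,157): 15 bp
  [157,167): 10 bp
  [167,177): 10 bp
  [177,184): 7 bp
  [184,197): 13 bp
  [197,205): 8 bp
  [205,220): 15 bp
  [220,227): 7 bp
  [227,233): 6 bp
  [233,236): 3 bp
  [236,240): 4 bp
  [240,252): 12 bp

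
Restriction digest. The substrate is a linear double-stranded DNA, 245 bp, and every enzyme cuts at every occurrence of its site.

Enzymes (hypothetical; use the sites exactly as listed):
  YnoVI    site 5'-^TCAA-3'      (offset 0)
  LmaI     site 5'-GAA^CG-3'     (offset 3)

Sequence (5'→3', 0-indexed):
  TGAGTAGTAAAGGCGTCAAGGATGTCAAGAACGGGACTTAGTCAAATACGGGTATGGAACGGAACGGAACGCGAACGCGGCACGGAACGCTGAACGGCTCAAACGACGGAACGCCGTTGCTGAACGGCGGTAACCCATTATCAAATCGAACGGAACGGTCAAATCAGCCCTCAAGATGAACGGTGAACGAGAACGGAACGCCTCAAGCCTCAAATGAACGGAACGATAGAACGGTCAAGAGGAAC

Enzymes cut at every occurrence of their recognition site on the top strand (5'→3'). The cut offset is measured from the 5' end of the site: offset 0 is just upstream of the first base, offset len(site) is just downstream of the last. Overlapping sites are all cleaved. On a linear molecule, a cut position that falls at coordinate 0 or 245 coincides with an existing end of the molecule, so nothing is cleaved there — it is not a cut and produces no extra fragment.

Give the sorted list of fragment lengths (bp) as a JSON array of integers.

[3,3,4,4,5,5,5,5,5,6,6,7,7,7,7,8,9,9,10,10,10,11,12,12,13,13,15,16,18]

Site scan:
  YnoVI TCAA/0: at [15, 24, 41, 98, 140, 158, 170, 202, 209, 234] ⇒ [15, 24, 41, 98, 140, 158, 170, 202, 209, 234]
  LmaI GAACG/3: at [28, 56, 61, 66, 72, 84, 91, 108, 121, 147, 152, 177, 184, 190, 195, 215, 220, 228] ⇒ [31, 59, 64, 69, 75, 87, 94, 111, 124, 150, 155, 180, 187, 193, 198, 218, 223, 231]

All cut coordinates (distinct, sorted): [15, 24, 31, 41, 59, 64, 69, 75, 87, 94, 98, 111, 124, 140, 150, 155, 158, 170, 180, 187, 193, 198, 202, 209, 218, 223, 231, 234]

Fragments:
  [0,15): 15 bp
  [15,24): 9 bp
  [24,31): 7 bp
  [31,41): 10 bp
  [41,59): 18 bp
  [59,64): 5 bp
  [64,69): 5 bp
  [69,75): 6 bp
  [75,87): 12 bp
  [87,94): 7 bp
  [94,98): 4 bp
  [98,111): 13 bp
  [111,124): 13 bp
  [124,140): 16 bp
  [140,150): 10 bp
  [150,155): 5 bp
  [155,158): 3 bp
  [158,170): 12 bp
  [170,180): 10 bp
  [180,187): 7 bp
  [187,193): 6 bp
  [193,198): 5 bp
  [198,202): 4 bp
  [202,209): 7 bp
  [209,218): 9 bp
  [218,223): 5 bp
  [223,231): 8 bp
  [231,234): 3 bp
  [234,245): 11 bp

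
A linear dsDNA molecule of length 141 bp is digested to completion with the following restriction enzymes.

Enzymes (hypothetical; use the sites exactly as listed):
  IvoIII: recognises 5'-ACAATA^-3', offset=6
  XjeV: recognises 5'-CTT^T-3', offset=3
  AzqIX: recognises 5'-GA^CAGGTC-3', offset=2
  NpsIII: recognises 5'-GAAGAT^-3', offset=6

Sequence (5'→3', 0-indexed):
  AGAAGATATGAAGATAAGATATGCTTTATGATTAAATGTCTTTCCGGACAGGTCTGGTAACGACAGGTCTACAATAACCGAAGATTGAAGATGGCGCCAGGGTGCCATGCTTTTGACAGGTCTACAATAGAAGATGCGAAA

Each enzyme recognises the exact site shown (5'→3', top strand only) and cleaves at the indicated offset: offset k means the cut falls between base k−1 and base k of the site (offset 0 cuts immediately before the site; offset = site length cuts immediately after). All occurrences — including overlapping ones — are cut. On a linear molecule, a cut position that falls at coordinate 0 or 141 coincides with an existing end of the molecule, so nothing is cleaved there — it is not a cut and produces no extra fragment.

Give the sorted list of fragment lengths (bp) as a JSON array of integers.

Scan for sites:
  IvoIII (ACAATA, off=6): starts [70, 123] → cuts [76, 129]
  XjeV (CTTT, off=3): starts [23, 39, 109] → cuts [26, 42, 112]
  AzqIX (GACAGGTC, off=2): starts [46, 61, 114] → cuts [48, 63, 116]
  NpsIII (GAAGAT, off=6): starts [1, 9, 79, 86, 129] → cuts [7, 15, 85, 92, 135]

Pooled cuts: [7, 15, 26, 42, 48, 63, 76, 85, 92, 112, 116, 129, 135]

Fragment lengths:
  [0,7): 7 bp
  [7,15): 8 bp
  [15,26): 11 bp
  [26,42): 16 bp
  [42,48): 6 bp
  [48,63): 15 bp
  [63,76): 13 bp
  [76,85): 9 bp
  [85,92): 7 bp
  [92,112): 20 bp
  [112,116): 4 bp
  [116,129): 13 bp
  [129,135): 6 bp
  [135,141): 6 bp

[4,6,6,6,7,7,8,9,11,13,13,15,16,20]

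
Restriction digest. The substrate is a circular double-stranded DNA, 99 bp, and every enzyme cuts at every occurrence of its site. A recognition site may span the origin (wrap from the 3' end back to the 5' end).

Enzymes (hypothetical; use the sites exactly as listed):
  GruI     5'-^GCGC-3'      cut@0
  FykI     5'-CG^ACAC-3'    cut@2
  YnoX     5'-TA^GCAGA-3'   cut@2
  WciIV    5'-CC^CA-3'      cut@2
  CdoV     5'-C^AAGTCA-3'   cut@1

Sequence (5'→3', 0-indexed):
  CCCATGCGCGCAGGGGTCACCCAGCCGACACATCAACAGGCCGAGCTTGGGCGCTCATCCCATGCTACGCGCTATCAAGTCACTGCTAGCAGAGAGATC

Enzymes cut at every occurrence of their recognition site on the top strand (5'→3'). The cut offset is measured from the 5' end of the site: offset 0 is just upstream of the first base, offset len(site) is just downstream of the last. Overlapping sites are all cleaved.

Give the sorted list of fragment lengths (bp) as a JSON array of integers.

Scan for sites:
  GruI GCGC/0: at [5, 7, 50, 68] ⇒ [5, 7, 50, 68]
  FykI CGACAC/2: at [25] ⇒ [27]
  YnoX TAGCAGA/2: at [86] ⇒ [88]
  WciIV CCCA/2: at [0, 19, 58] ⇒ [2, 21, 60]
  CdoV CAAGTCA/1: at [75] ⇒ [76]

Pooled cuts: [2, 5, 7, 21, 27, 50, 60, 68, 76, 88]

Fragments:
  2→5: 3 bp
  5→7: 2 bp
  7→21: 14 bp
  21→27: 6 bp
  27→50: 23 bp
  50→60: 10 bp
  60→68: 8 bp
  68→76: 8 bp
  76→88: 12 bp
  88→2 (wrap): 99-88+2 = 13 bp

[2,3,6,8,8,10,12,13,14,23]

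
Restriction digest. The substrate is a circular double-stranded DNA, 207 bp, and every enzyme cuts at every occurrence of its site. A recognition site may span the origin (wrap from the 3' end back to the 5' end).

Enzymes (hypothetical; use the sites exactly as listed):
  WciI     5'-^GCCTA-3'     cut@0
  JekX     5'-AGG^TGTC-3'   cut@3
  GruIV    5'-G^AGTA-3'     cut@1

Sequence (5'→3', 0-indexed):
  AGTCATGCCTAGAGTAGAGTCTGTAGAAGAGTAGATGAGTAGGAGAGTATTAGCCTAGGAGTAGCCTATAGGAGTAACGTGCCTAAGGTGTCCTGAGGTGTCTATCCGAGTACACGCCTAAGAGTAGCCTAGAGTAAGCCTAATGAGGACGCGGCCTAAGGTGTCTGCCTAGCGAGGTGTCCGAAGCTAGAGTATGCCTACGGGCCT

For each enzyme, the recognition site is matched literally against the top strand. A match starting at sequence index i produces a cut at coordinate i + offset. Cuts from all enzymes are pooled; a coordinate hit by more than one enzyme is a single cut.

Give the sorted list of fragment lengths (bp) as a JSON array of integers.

[4,4,5,5,5,6,6,7,7,7,7,8,8,8,8,8,8,9,10,10,10,11,13,16,17]

Site scan:
  WciI GCCTA/0: at [6, 52, 63, 80, 115, 126, 137, 153, 166, 195, 203] ⇒ [6, 52, 63, 80, 115, 126, 137, 153, 166, 195, 203]
  JekX AGGTGTC/3: at [85, 95, 158, 174] ⇒ [88, 98, 161, 177]
  GruIV GAGTA/1: at [11, 28, 36, 44, 58, 71, 107, 121, 131, 189] ⇒ [12, 29, 37, 45, 59, 72, 108, 122, 132, 190]

Pooled cuts: [6, 12, 29, 37, 45, 52, 59, 63, 72, 80, 88, 98, 108, 115, 122, 126, 132, 137, 153, 161, 166, 177, 190, 195, 203]

Fragments:
  6→12: 6 bp
  12→29: 17 bp
  29→37: 8 bp
  37→45: 8 bp
  45→52: 7 bp
  52→59: 7 bp
  59→63: 4 bp
  63→72: 9 bp
  72→80: 8 bp
  80→88: 8 bp
  88→98: 10 bp
  98→108: 10 bp
  108→115: 7 bp
  115→122: 7 bp
  122→126: 4 bp
  126→132: 6 bp
  132→137: 5 bp
  137→153: 16 bp
  153→161: 8 bp
  161→166: 5 bp
  166→177: 11 bp
  177→190: 13 bp
  190→195: 5 bp
  195→203: 8 bp
  203→6 (wrap): 207-203+6 = 10 bp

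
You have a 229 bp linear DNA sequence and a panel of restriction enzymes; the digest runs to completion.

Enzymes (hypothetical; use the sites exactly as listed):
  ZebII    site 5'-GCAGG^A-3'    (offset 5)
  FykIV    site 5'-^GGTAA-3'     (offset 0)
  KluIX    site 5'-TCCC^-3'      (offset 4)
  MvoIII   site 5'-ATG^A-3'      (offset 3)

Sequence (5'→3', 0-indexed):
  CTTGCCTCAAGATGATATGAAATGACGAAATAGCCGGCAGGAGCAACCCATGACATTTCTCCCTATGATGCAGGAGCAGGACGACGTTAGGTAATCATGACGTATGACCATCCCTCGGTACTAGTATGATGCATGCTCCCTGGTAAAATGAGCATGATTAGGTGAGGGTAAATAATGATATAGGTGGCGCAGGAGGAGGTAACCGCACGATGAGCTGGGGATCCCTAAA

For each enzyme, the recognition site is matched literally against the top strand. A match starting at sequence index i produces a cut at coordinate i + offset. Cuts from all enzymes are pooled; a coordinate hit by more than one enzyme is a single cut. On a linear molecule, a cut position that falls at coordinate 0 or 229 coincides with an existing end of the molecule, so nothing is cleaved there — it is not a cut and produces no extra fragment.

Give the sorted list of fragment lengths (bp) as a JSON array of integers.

Per-enzyme occurrences:
  ZebII (GCAGGA, off=5): starts [36, 69, 75, 188] → cuts [41, 74, 80, 193]
  FykIV (GGTAA, off=0): starts [89, 141, 166, 197] → cuts [89, 141, 166, 197]
  KluIX (TCCC, off=4): starts [59, 110, 136, 221] → cuts [63, 114, 140, 225]
  MvoIII (ATGA, off=3): starts [11, 16, 21, 49, 64, 96, 103, 125, 147, 153, 174, 209] → cuts [14, 19, 24, 52, 67, 99, 106, 128, 150, 156, 177, 212]

Pooled cuts: [14, 19, 24, 41, 52, 63, 67, 74, 80, 89, 99, 106, 114, 128, 140, 141, 150, 156, 166, 177, 193, 197, 212, 225]

Fragment lengths:
  [0,14): 14 bp
  [14,19): 5 bp
  [19,24): 5 bp
  [24,41): 17 bp
  [41,52): 11 bp
  [52,63): 11 bp
  [63,67): 4 bp
  [67,74): 7 bp
  [74,80): 6 bp
  [80,89): 9 bp
  [89,99): 10 bp
  [99,106): 7 bp
  [106,114): 8 bp
  [114,128): 14 bp
  [128,140): 12 bp
  [140,141): 1 bp
  [141,150): 9 bp
  [150,156): 6 bp
  [156,166): 10 bp
  [166,177): 11 bp
  [177,193): 16 bp
  [193,197): 4 bp
  [197,212): 15 bp
  [212,225): 13 bp
  [225,229): 4 bp

[1,4,4,4,5,5,6,6,7,7,8,9,9,10,10,11,11,11,12,13,14,14,15,16,17]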